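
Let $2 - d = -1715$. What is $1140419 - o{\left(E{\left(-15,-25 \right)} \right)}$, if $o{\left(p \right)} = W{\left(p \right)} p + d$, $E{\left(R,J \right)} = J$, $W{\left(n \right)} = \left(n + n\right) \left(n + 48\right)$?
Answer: $1109952$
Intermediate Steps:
$d = 1717$ ($d = 2 - -1715 = 2 + 1715 = 1717$)
$W{\left(n \right)} = 2 n \left(48 + n\right)$
$o{\left(p \right)} = 1717 + 2 p^{2} \left(48 + p\right)$ ($o{\left(p \right)} = 2 p \left(48 + p\right) p + 1717 = 2 p^{2} \left(48 + p\right) + 1717 = 1717 + 2 p^{2} \left(48 + p\right)$)
$1140419 - o{\left(E{\left(-15,-25 \right)} \right)} = 1140419 - \left(1717 + 2 \left(-25\right)^{2} \left(48 - 25\right)\right) = 1140419 - \left(1717 + 2 \cdot 625 \cdot 23\right) = 1140419 - \left(1717 + 28750\right) = 1140419 - 30467 = 1109952$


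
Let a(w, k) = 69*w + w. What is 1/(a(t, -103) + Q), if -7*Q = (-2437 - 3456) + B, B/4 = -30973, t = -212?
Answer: 7/25905 ≈ 0.00027022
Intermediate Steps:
B = -123892 (B = 4*(-30973) = -123892)
a(w, k) = 70*w
Q = 129785/7 (Q = -((-2437 - 3456) - 123892)/7 = -(-5893 - 123892)/7 = -1/7*(-129785) = 129785/7 ≈ 18541.)
1/(a(t, -103) + Q) = 1/(70*(-212) + 129785/7) = 1/(-14840 + 129785/7) = 1/(25905/7) = 7/25905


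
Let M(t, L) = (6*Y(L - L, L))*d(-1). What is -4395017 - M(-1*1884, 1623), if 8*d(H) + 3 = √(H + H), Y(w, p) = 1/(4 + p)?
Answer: -28602770627/6508 - 3*I*√2/6508 ≈ -4.395e+6 - 0.00065191*I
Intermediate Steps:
d(H) = -3/8 + √2*√H/8 (d(H) = -3/8 + √(H + H)/8 = -3/8 + √(2*H)/8 = -3/8 + (√2*√H)/8 = -3/8 + √2*√H/8)
M(t, L) = 6*(-3/8 + I*√2/8)/(4 + L) (M(t, L) = (6/(4 + L))*(-3/8 + √2*√(-1)/8) = (6/(4 + L))*(-3/8 + √2*I/8) = (6/(4 + L))*(-3/8 + I*√2/8) = 6*(-3/8 + I*√2/8)/(4 + L))
-4395017 - M(-1*1884, 1623) = -4395017 - 3*(-3 + I*√2)/(4*(4 + 1623)) = -4395017 - 3*(-3 + I*√2)/(4*1627) = -4395017 - (-9/6508 + 3*I*√2/6508) = -4395017 + (9/6508 - 3*I*√2/6508) = -28602770627/6508 - 3*I*√2/6508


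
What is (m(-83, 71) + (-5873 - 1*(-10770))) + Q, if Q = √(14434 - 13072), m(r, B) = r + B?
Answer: 4885 + √1362 ≈ 4921.9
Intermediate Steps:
m(r, B) = B + r
Q = √1362 ≈ 36.905
(m(-83, 71) + (-5873 - 1*(-10770))) + Q = ((71 - 83) + (-5873 - 1*(-10770))) + √1362 = (-12 + (-5873 + 10770)) + √1362 = (-12 + 4897) + √1362 = 4885 + √1362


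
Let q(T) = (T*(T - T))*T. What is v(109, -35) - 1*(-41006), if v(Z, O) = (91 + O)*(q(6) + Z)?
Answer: 47110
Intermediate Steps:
q(T) = 0 (q(T) = (T*0)*T = 0*T = 0)
v(Z, O) = Z*(91 + O) (v(Z, O) = (91 + O)*(0 + Z) = (91 + O)*Z = Z*(91 + O))
v(109, -35) - 1*(-41006) = 109*(91 - 35) - 1*(-41006) = 109*56 + 41006 = 6104 + 41006 = 47110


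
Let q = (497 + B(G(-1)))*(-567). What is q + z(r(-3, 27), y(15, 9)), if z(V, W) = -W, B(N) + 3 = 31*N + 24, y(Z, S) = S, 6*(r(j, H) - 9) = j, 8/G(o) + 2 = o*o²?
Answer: -246843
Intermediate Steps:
G(o) = 8/(-2 + o³) (G(o) = 8/(-2 + o*o²) = 8/(-2 + o³))
r(j, H) = 9 + j/6
B(N) = 21 + 31*N (B(N) = -3 + (31*N + 24) = -3 + (24 + 31*N) = 21 + 31*N)
q = -246834 (q = (497 + (21 + 31*(8/(-2 + (-1)³))))*(-567) = (497 + (21 + 31*(8/(-2 - 1))))*(-567) = (497 + (21 + 31*(8/(-3))))*(-567) = (497 + (21 + 31*(8*(-⅓))))*(-567) = (497 + (21 + 31*(-8/3)))*(-567) = (497 + (21 - 248/3))*(-567) = (497 - 185/3)*(-567) = (1306/3)*(-567) = -246834)
q + z(r(-3, 27), y(15, 9)) = -246834 - 1*9 = -246834 - 9 = -246843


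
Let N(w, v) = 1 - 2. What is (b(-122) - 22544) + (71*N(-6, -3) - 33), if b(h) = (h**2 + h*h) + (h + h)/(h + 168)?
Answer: 163638/23 ≈ 7114.7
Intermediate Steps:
N(w, v) = -1
b(h) = 2*h**2 + 2*h/(168 + h) (b(h) = (h**2 + h**2) + (2*h)/(168 + h) = 2*h**2 + 2*h/(168 + h))
(b(-122) - 22544) + (71*N(-6, -3) - 33) = (2*(-122)*(1 + (-122)**2 + 168*(-122))/(168 - 122) - 22544) + (71*(-1) - 33) = (2*(-122)*(1 + 14884 - 20496)/46 - 22544) + (-71 - 33) = (2*(-122)*(1/46)*(-5611) - 22544) - 104 = (684542/23 - 22544) - 104 = 166030/23 - 104 = 163638/23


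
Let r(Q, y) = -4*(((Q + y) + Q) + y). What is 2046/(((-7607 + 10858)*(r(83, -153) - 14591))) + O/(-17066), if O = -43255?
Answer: 657677478373/259487284182 ≈ 2.5345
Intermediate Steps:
r(Q, y) = -8*Q - 8*y (r(Q, y) = -4*((y + 2*Q) + y) = -4*(2*Q + 2*y) = -8*Q - 8*y)
2046/(((-7607 + 10858)*(r(83, -153) - 14591))) + O/(-17066) = 2046/(((-7607 + 10858)*((-8*83 - 8*(-153)) - 14591))) - 43255/(-17066) = 2046/((3251*((-664 + 1224) - 14591))) - 43255*(-1/17066) = 2046/((3251*(560 - 14591))) + 43255/17066 = 2046/((3251*(-14031))) + 43255/17066 = 2046/(-45614781) + 43255/17066 = 2046*(-1/45614781) + 43255/17066 = -682/15204927 + 43255/17066 = 657677478373/259487284182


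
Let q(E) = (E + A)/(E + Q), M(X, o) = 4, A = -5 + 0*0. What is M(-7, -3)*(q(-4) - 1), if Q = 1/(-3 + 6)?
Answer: 64/11 ≈ 5.8182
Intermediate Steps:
A = -5 (A = -5 + 0 = -5)
Q = ⅓ (Q = 1/3 = ⅓ ≈ 0.33333)
q(E) = (-5 + E)/(⅓ + E) (q(E) = (E - 5)/(E + ⅓) = (-5 + E)/(⅓ + E))
M(-7, -3)*(q(-4) - 1) = 4*(3*(-5 - 4)/(1 + 3*(-4)) - 1) = 4*(3*(-9)/(1 - 12) - 1) = 4*(3*(-9)/(-11) - 1) = 4*(3*(-1/11)*(-9) - 1) = 4*(27/11 - 1) = 4*(16/11) = 64/11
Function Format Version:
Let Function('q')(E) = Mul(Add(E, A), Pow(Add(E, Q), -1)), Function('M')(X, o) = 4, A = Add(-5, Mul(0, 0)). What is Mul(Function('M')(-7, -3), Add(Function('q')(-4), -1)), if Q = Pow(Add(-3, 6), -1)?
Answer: Rational(64, 11) ≈ 5.8182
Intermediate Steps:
A = -5 (A = Add(-5, 0) = -5)
Q = Rational(1, 3) (Q = Pow(3, -1) = Rational(1, 3) ≈ 0.33333)
Function('q')(E) = Mul(Pow(Add(Rational(1, 3), E), -1), Add(-5, E)) (Function('q')(E) = Mul(Add(E, -5), Pow(Add(E, Rational(1, 3)), -1)) = Mul(Add(-5, E), Pow(Add(Rational(1, 3), E), -1)) = Mul(Pow(Add(Rational(1, 3), E), -1), Add(-5, E)))
Mul(Function('M')(-7, -3), Add(Function('q')(-4), -1)) = Mul(4, Add(Mul(3, Pow(Add(1, Mul(3, -4)), -1), Add(-5, -4)), -1)) = Mul(4, Add(Mul(3, Pow(Add(1, -12), -1), -9), -1)) = Mul(4, Add(Mul(3, Pow(-11, -1), -9), -1)) = Mul(4, Add(Mul(3, Rational(-1, 11), -9), -1)) = Mul(4, Add(Rational(27, 11), -1)) = Mul(4, Rational(16, 11)) = Rational(64, 11)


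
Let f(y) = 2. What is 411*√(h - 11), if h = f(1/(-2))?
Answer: 1233*I ≈ 1233.0*I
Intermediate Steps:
h = 2
411*√(h - 11) = 411*√(2 - 11) = 411*√(-9) = 411*(3*I) = 1233*I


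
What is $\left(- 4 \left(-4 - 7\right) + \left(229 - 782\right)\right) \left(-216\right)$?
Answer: $109944$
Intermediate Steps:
$\left(- 4 \left(-4 - 7\right) + \left(229 - 782\right)\right) \left(-216\right) = \left(\left(-4\right) \left(-11\right) + \left(229 - 782\right)\right) \left(-216\right) = \left(44 - 553\right) \left(-216\right) = \left(-509\right) \left(-216\right) = 109944$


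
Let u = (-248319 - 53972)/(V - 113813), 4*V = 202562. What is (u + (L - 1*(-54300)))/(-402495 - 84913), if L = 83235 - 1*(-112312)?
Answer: -31567523797/61581563760 ≈ -0.51261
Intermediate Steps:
V = 101281/2 (V = (1/4)*202562 = 101281/2 ≈ 50641.)
u = 604582/126345 (u = (-248319 - 53972)/(101281/2 - 113813) = -302291/(-126345/2) = -302291*(-2/126345) = 604582/126345 ≈ 4.7852)
L = 195547 (L = 83235 + 112312 = 195547)
(u + (L - 1*(-54300)))/(-402495 - 84913) = (604582/126345 + (195547 - 1*(-54300)))/(-402495 - 84913) = (604582/126345 + (195547 + 54300))/(-487408) = (604582/126345 + 249847)*(-1/487408) = (31567523797/126345)*(-1/487408) = -31567523797/61581563760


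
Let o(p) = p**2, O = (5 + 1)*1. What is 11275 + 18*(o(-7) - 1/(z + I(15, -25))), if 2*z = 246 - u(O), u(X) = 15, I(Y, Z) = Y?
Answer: 352549/29 ≈ 12157.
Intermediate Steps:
O = 6 (O = 6*1 = 6)
z = 231/2 (z = (246 - 1*15)/2 = (246 - 15)/2 = (1/2)*231 = 231/2 ≈ 115.50)
11275 + 18*(o(-7) - 1/(z + I(15, -25))) = 11275 + 18*((-7)**2 - 1/(231/2 + 15)) = 11275 + 18*(49 - 1/261/2) = 11275 + 18*(49 - 1*2/261) = 11275 + 18*(49 - 2/261) = 11275 + 18*(12787/261) = 11275 + 25574/29 = 352549/29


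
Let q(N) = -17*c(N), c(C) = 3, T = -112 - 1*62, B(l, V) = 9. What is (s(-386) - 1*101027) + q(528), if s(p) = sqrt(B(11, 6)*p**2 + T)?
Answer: -101078 + sqrt(1340790) ≈ -99920.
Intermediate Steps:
T = -174 (T = -112 - 62 = -174)
s(p) = sqrt(-174 + 9*p**2) (s(p) = sqrt(9*p**2 - 174) = sqrt(-174 + 9*p**2))
q(N) = -51 (q(N) = -17*3 = -51)
(s(-386) - 1*101027) + q(528) = (sqrt(-174 + 9*(-386)**2) - 1*101027) - 51 = (sqrt(-174 + 9*148996) - 101027) - 51 = (sqrt(-174 + 1340964) - 101027) - 51 = (sqrt(1340790) - 101027) - 51 = (-101027 + sqrt(1340790)) - 51 = -101078 + sqrt(1340790)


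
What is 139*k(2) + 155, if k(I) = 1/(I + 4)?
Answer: 1069/6 ≈ 178.17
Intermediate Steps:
k(I) = 1/(4 + I)
139*k(2) + 155 = 139/(4 + 2) + 155 = 139/6 + 155 = 1069/6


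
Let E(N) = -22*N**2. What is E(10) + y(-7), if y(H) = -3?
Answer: -2203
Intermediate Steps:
E(10) + y(-7) = -22*10**2 - 3 = -22*100 - 3 = -2200 - 3 = -2203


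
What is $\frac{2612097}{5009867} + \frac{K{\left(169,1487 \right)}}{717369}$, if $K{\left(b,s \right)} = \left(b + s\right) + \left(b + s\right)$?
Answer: $\frac{630143364099}{1197974426641} \approx 0.52601$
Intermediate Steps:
$K{\left(b,s \right)} = 2 b + 2 s$
$\frac{2612097}{5009867} + \frac{K{\left(169,1487 \right)}}{717369} = \frac{2612097}{5009867} + \frac{2 \cdot 169 + 2 \cdot 1487}{717369} = 2612097 \cdot \frac{1}{5009867} + \left(338 + 2974\right) \frac{1}{717369} = \frac{2612097}{5009867} + 3312 \cdot \frac{1}{717369} = \frac{2612097}{5009867} + \frac{1104}{239123} = \frac{630143364099}{1197974426641}$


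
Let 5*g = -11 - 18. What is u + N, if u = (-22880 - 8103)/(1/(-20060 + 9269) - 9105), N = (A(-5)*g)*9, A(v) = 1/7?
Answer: -1991710323/491260280 ≈ -4.0543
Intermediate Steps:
A(v) = ⅐
g = -29/5 (g = (-11 - 18)/5 = (⅕)*(-29) = -29/5 ≈ -5.8000)
N = -261/35 (N = ((⅐)*(-29/5))*9 = -29/35*9 = -261/35 ≈ -7.4571)
u = 334337553/98252056 (u = -30983/(1/(-10791) - 9105) = -30983/(-1/10791 - 9105) = -30983/(-98252056/10791) = -30983*(-10791/98252056) = 334337553/98252056 ≈ 3.4029)
u + N = 334337553/98252056 - 261/35 = -1991710323/491260280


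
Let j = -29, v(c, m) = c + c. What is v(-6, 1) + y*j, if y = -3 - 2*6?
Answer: 423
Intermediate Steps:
v(c, m) = 2*c
y = -15 (y = -3 - 12 = -15)
v(-6, 1) + y*j = 2*(-6) - 15*(-29) = -12 + 435 = 423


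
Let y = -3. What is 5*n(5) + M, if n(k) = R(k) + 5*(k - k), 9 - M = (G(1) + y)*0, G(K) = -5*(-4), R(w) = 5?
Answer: 34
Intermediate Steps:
G(K) = 20
M = 9 (M = 9 - (20 - 3)*0 = 9 - 17*0 = 9 - 1*0 = 9 + 0 = 9)
n(k) = 5 (n(k) = 5 + 5*(k - k) = 5 + 5*0 = 5 + 0 = 5)
5*n(5) + M = 5*5 + 9 = 25 + 9 = 34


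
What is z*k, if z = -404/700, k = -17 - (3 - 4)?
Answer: 1616/175 ≈ 9.2343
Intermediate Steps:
k = -16 (k = -17 - 1*(-1) = -17 + 1 = -16)
z = -101/175 (z = -404*1/700 = -101/175 ≈ -0.57714)
z*k = -101/175*(-16) = 1616/175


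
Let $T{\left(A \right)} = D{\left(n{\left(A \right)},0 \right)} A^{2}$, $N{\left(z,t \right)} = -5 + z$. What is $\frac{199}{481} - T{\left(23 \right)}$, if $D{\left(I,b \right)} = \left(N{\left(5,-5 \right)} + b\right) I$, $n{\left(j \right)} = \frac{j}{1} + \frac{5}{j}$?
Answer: $\frac{199}{481} \approx 0.41372$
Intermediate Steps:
$n{\left(j \right)} = j + \frac{5}{j}$ ($n{\left(j \right)} = j 1 + \frac{5}{j} = j + \frac{5}{j}$)
$D{\left(I,b \right)} = I b$ ($D{\left(I,b \right)} = \left(\left(-5 + 5\right) + b\right) I = \left(0 + b\right) I = b I = I b$)
$T{\left(A \right)} = 0$ ($T{\left(A \right)} = \left(A + \frac{5}{A}\right) 0 A^{2} = 0 A^{2} = 0$)
$\frac{199}{481} - T{\left(23 \right)} = \frac{199}{481} - 0 = 199 \cdot \frac{1}{481} + 0 = \frac{199}{481} + 0 = \frac{199}{481}$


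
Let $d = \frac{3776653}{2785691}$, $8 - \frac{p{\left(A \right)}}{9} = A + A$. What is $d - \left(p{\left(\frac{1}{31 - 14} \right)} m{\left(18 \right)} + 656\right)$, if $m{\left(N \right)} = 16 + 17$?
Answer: $- \frac{141866753349}{47356747} \approx -2995.7$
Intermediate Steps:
$m{\left(N \right)} = 33$
$p{\left(A \right)} = 72 - 18 A$ ($p{\left(A \right)} = 72 - 9 \left(A + A\right) = 72 - 9 \cdot 2 A = 72 - 18 A$)
$d = \frac{3776653}{2785691}$ ($d = 3776653 \cdot \frac{1}{2785691} = \frac{3776653}{2785691} \approx 1.3557$)
$d - \left(p{\left(\frac{1}{31 - 14} \right)} m{\left(18 \right)} + 656\right) = \frac{3776653}{2785691} - \left(\left(72 - \frac{18}{31 - 14}\right) 33 + 656\right) = \frac{3776653}{2785691} - \left(\left(72 - \frac{18}{17}\right) 33 + 656\right) = \frac{3776653}{2785691} - \left(\frac{1206}{17} \cdot 33 + 656\right) = \frac{3776653}{2785691} - \left(\frac{39798}{17} + 656\right) = \frac{3776653}{2785691} - \frac{50950}{17} = - \frac{141866753349}{47356747}$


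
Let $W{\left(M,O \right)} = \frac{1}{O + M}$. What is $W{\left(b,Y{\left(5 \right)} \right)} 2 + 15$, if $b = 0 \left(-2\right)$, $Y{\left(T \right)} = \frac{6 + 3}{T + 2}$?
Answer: $\frac{149}{9} \approx 16.556$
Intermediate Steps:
$Y{\left(T \right)} = \frac{9}{2 + T}$
$b = 0$
$W{\left(M,O \right)} = \frac{1}{M + O}$
$W{\left(b,Y{\left(5 \right)} \right)} 2 + 15 = \frac{1}{0 + \frac{9}{2 + 5}} \cdot 2 + 15 = \frac{1}{0 + \frac{9}{7}} \cdot 2 + 15 = \frac{1}{\frac{9}{7}} \cdot 2 + 15 = \frac{7}{9} \cdot 2 + 15 = \frac{14}{9} + 15 = \frac{149}{9}$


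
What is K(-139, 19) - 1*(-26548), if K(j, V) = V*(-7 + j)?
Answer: 23774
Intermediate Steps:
K(-139, 19) - 1*(-26548) = 19*(-7 - 139) - 1*(-26548) = 19*(-146) + 26548 = -2774 + 26548 = 23774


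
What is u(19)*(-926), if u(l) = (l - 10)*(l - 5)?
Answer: -116676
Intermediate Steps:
u(l) = (-10 + l)*(-5 + l)
u(19)*(-926) = (50 + 19² - 15*19)*(-926) = (50 + 361 - 285)*(-926) = 126*(-926) = -116676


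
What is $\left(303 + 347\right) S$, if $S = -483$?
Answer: $-313950$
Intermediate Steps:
$\left(303 + 347\right) S = \left(303 + 347\right) \left(-483\right) = 650 \left(-483\right) = -313950$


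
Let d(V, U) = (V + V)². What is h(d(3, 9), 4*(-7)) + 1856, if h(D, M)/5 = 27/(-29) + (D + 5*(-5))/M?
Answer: 1501697/812 ≈ 1849.4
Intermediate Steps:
d(V, U) = 4*V² (d(V, U) = (2*V)² = 4*V²)
h(D, M) = -135/29 + 5*(-25 + D)/M (h(D, M) = 5*(27/(-29) + (D + 5*(-5))/M) = 5*(27*(-1/29) + (D - 25)/M) = 5*(-27/29 + (-25 + D)/M) = -135/29 + 5*(-25 + D)/M)
h(d(3, 9), 4*(-7)) + 1856 = 5*(-725 - 108*(-7) + 29*(4*3²))/(29*((4*(-7)))) + 1856 = (5/29)*(-725 - 27*(-28) + 29*(4*9))/(-28) + 1856 = (5/29)*(-1/28)*(-725 + 756 + 29*36) + 1856 = (5/29)*(-1/28)*(-725 + 756 + 1044) + 1856 = (5/29)*(-1/28)*1075 + 1856 = -5375/812 + 1856 = 1501697/812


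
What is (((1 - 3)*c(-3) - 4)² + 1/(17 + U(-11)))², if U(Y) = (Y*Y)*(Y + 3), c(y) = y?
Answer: 14462809/904401 ≈ 15.992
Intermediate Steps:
U(Y) = Y²*(3 + Y)
(((1 - 3)*c(-3) - 4)² + 1/(17 + U(-11)))² = (((1 - 3)*(-3) - 4)² + 1/(17 + (-11)²*(3 - 11)))² = ((-2*(-3) - 4)² + 1/(17 + 121*(-8)))² = ((6 - 4)² + 1/(17 - 968))² = (2² + 1/(-951))² = (4 - 1/951)² = (3803/951)² = 14462809/904401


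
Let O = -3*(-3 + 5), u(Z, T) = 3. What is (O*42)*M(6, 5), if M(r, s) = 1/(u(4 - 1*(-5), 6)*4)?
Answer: -21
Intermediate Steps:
M(r, s) = 1/12 (M(r, s) = 1/(3*4) = 1/12)
O = -6 (O = -3*2 = -6)
(O*42)*M(6, 5) = -6*42*(1/12) = -252*1/12 = -21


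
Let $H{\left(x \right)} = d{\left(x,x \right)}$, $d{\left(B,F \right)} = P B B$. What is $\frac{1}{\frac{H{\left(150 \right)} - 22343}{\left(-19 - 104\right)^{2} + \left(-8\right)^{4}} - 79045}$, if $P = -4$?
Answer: $- \frac{19225}{1519752468} \approx -1.265 \cdot 10^{-5}$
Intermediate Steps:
$d{\left(B,F \right)} = - 4 B^{2}$ ($d{\left(B,F \right)} = - 4 B B = - 4 B^{2}$)
$H{\left(x \right)} = - 4 x^{2}$
$\frac{1}{\frac{H{\left(150 \right)} - 22343}{\left(-19 - 104\right)^{2} + \left(-8\right)^{4}} - 79045} = \frac{1}{\frac{- 4 \cdot 150^{2} - 22343}{\left(-19 - 104\right)^{2} + \left(-8\right)^{4}} - 79045} = \frac{1}{\frac{\left(-4\right) 22500 - 22343}{\left(-123\right)^{2} + 4096} - 79045} = \frac{1}{\frac{-90000 - 22343}{15129 + 4096} - 79045} = \frac{1}{- \frac{112343}{19225} - 79045} = \frac{1}{- \frac{1519752468}{19225}} = - \frac{19225}{1519752468}$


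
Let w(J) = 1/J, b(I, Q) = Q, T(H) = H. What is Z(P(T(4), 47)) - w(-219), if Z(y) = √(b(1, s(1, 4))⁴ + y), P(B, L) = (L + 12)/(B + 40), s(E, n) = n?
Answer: 1/219 + 13*√737/22 ≈ 16.046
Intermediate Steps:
P(B, L) = (12 + L)/(40 + B)
Z(y) = √(256 + y) (Z(y) = √(4⁴ + y) = √(256 + y))
Z(P(T(4), 47)) - w(-219) = √(256 + (12 + 47)/(40 + 4)) - 1/(-219) = √(256 + 59/44) - 1*(-1/219) = √(256 + (1/44)*59) + 1/219 = √(256 + 59/44) + 1/219 = √(11323/44) + 1/219 = 13*√737/22 + 1/219 = 1/219 + 13*√737/22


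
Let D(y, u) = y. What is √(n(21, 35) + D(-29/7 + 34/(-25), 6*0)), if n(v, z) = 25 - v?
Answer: I*√1841/35 ≈ 1.2259*I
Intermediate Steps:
√(n(21, 35) + D(-29/7 + 34/(-25), 6*0)) = √((25 - 1*21) + (-29/7 + 34/(-25))) = √((25 - 21) + (-29*⅐ + 34*(-1/25))) = √(4 + (-29/7 - 34/25)) = √(4 - 963/175) = √(-263/175) = I*√1841/35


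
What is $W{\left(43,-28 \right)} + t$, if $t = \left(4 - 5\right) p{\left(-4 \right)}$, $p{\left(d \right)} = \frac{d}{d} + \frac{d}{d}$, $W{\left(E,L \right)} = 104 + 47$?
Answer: $149$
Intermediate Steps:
$W{\left(E,L \right)} = 151$
$p{\left(d \right)} = 2$ ($p{\left(d \right)} = 1 + 1 = 2$)
$t = -2$ ($t = \left(4 - 5\right) 2 = \left(-1\right) 2 = -2$)
$W{\left(43,-28 \right)} + t = 151 - 2 = 149$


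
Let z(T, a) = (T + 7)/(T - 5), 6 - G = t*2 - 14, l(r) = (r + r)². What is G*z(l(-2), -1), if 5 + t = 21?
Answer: -276/11 ≈ -25.091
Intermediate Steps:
t = 16 (t = -5 + 21 = 16)
l(r) = 4*r² (l(r) = (2*r)² = 4*r²)
G = -12 (G = 6 - (16*2 - 14) = 6 - (32 - 14) = 6 - 1*18 = 6 - 18 = -12)
z(T, a) = (7 + T)/(-5 + T)
G*z(l(-2), -1) = -12*(7 + 4*(-2)²)/(-5 + 4*(-2)²) = -12*(7 + 4*4)/(-5 + 4*4) = -12*(7 + 16)/(-5 + 16) = -12*23/11 = -276/11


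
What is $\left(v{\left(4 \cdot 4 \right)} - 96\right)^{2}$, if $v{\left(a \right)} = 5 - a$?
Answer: $11449$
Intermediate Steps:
$\left(v{\left(4 \cdot 4 \right)} - 96\right)^{2} = \left(\left(5 - 4 \cdot 4\right) - 96\right)^{2} = \left(\left(5 - 16\right) - 96\right)^{2} = \left(-11 - 96\right)^{2} = \left(-107\right)^{2} = 11449$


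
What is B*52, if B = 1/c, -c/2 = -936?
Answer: 1/36 ≈ 0.027778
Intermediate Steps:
c = 1872 (c = -2*(-936) = 1872)
B = 1/1872 ≈ 0.00053419
B*52 = (1/1872)*52 = 1/36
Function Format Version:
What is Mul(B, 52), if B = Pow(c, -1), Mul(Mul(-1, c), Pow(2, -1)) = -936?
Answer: Rational(1, 36) ≈ 0.027778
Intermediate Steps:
c = 1872 (c = Mul(-2, -936) = 1872)
B = Rational(1, 1872) (B = Pow(1872, -1) = Rational(1, 1872) ≈ 0.00053419)
Mul(B, 52) = Mul(Rational(1, 1872), 52) = Rational(1, 36)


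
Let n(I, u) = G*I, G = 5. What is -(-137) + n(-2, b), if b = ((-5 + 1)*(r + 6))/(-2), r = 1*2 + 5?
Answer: 127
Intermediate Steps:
r = 7 (r = 2 + 5 = 7)
b = 26 (b = ((-5 + 1)*(7 + 6))/(-2) = -4*13*(-½) = -52*(-½) = 26)
n(I, u) = 5*I
-(-137) + n(-2, b) = -(-137) + 5*(-2) = -137*(-1) - 10 = 137 - 10 = 127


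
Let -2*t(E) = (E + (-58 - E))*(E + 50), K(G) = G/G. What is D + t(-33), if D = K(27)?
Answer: 494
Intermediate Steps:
K(G) = 1
D = 1
t(E) = 1450 + 29*E (t(E) = -(E + (-58 - E))*(E + 50)/2 = -(-29)*(50 + E) = -(-2900 - 58*E)/2 = 1450 + 29*E)
D + t(-33) = 1 + (1450 + 29*(-33)) = 1 + (1450 - 957) = 1 + 493 = 494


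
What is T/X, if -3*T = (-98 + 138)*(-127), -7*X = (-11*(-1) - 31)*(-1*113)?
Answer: -1778/339 ≈ -5.2448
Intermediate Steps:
X = -2260/7 (X = -(-11*(-1) - 31)*(-1*113)/7 = -(11 - 31)*(-113)/7 = -(-20)*(-113)/7 = -⅐*2260 = -2260/7 ≈ -322.86)
T = 5080/3 (T = -(-98 + 138)*(-127)/3 = -40*(-127)/3 = -⅓*(-5080) = 5080/3 ≈ 1693.3)
T/X = 5080/(3*(-2260/7)) = (5080/3)*(-7/2260) = -1778/339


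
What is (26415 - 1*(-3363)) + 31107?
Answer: 60885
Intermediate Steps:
(26415 - 1*(-3363)) + 31107 = (26415 + 3363) + 31107 = 29778 + 31107 = 60885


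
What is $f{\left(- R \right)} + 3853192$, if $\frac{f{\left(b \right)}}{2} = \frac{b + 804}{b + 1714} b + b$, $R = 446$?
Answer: $\frac{1221099266}{317} \approx 3.852 \cdot 10^{6}$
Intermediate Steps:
$f{\left(b \right)} = 2 b + \frac{2 b \left(804 + b\right)}{1714 + b}$ ($f{\left(b \right)} = 2 \left(\frac{b + 804}{b + 1714} b + b\right) = 2 \left(\frac{804 + b}{1714 + b} b + b\right) = 2 \left(\frac{b \left(804 + b\right)}{1714 + b} + b\right) = 2 \left(b + \frac{b \left(804 + b\right)}{1714 + b}\right) = 2 b + \frac{2 b \left(804 + b\right)}{1714 + b}$)
$f{\left(- R \right)} + 3853192 = \frac{4 \left(\left(-1\right) 446\right) \left(1259 - 446\right)}{1714 - 446} + 3853192 = 4 \left(-446\right) \frac{1}{1714 - 446} \left(1259 - 446\right) + 3853192 = 4 \left(-446\right) \frac{1}{1268} \cdot 813 + 3853192 = - \frac{362598}{317} + 3853192 = \frac{1221099266}{317}$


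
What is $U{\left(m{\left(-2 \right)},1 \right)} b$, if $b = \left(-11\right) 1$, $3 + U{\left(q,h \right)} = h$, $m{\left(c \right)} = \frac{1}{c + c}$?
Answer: $22$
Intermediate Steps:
$m{\left(c \right)} = \frac{1}{2 c}$
$U{\left(q,h \right)} = -3 + h$
$b = -11$
$U{\left(m{\left(-2 \right)},1 \right)} b = \left(-3 + 1\right) \left(-11\right) = \left(-2\right) \left(-11\right) = 22$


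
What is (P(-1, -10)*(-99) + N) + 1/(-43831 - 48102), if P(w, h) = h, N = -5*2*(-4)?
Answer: 94690989/91933 ≈ 1030.0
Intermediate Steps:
N = 40 (N = -10*(-4) = 40)
(P(-1, -10)*(-99) + N) + 1/(-43831 - 48102) = (-10*(-99) + 40) + 1/(-43831 - 48102) = (990 + 40) + 1/(-91933) = 1030 - 1/91933 = 94690989/91933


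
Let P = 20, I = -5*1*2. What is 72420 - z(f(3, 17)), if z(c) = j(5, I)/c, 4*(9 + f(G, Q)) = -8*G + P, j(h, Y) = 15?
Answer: 144843/2 ≈ 72422.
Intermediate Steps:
I = -10 (I = -5*2 = -10)
f(G, Q) = -4 - 2*G (f(G, Q) = -9 + (-8*G + 20)/4 = -9 + (20 - 8*G)/4 = -9 + (5 - 2*G) = -4 - 2*G)
z(c) = 15/c
72420 - z(f(3, 17)) = 72420 - 15/(-4 - 2*3) = 72420 - 15/(-4 - 6) = 72420 - 15/(-10) = 72420 - 15*(-1)/10 = 72420 - 1*(-3/2) = 72420 + 3/2 = 144843/2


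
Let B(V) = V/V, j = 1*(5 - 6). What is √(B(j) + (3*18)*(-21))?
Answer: I*√1133 ≈ 33.66*I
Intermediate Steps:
j = -1 (j = 1*(-1) = -1)
B(V) = 1
√(B(j) + (3*18)*(-21)) = √(1 + (3*18)*(-21)) = √(1 + 54*(-21)) = √(1 - 1134) = √(-1133) = I*√1133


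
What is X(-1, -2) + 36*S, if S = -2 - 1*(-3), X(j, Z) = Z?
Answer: 34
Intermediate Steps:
S = 1 (S = -2 + 3 = 1)
X(-1, -2) + 36*S = -2 + 36*1 = -2 + 36 = 34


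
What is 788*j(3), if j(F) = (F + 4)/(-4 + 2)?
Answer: -2758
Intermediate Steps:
j(F) = -2 - F/2 (j(F) = (4 + F)/(-2) = (4 + F)*(-½) = -2 - F/2)
788*j(3) = 788*(-2 - ½*3) = 788*(-2 - 3/2) = 788*(-7/2) = -2758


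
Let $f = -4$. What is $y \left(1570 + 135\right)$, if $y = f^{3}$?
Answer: $-109120$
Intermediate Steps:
$y = -64$ ($y = \left(-4\right)^{3} = -64$)
$y \left(1570 + 135\right) = - 64 \left(1570 + 135\right) = \left(-64\right) 1705 = -109120$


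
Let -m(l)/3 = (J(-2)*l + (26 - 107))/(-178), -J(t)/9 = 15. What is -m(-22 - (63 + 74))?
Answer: -32076/89 ≈ -360.40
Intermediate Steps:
J(t) = -135 (J(t) = -9*15 = -135)
m(l) = -243/178 - 405*l/178 (m(l) = -3*(-135*l + (26 - 107))/(-178) = -3*(-135*l - 81)*(-1)/178 = -3*(-81 - 135*l)*(-1)/178 = -3*(81/178 + 135*l/178) = -243/178 - 405*l/178)
-m(-22 - (63 + 74)) = -(-243/178 - 405*(-22 - (63 + 74))/178) = -(-243/178 - 405*(-22 - 1*137)/178) = -(-243/178 - 405*(-22 - 137)/178) = -(-243/178 - 405/178*(-159)) = -(-243/178 + 64395/178) = -1*32076/89 = -32076/89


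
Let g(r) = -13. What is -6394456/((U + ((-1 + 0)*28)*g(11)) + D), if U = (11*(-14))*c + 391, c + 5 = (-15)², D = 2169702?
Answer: -6394456/2136577 ≈ -2.9929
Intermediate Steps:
c = 220 (c = -5 + (-15)² = -5 + 225 = 220)
U = -33489 (U = (11*(-14))*220 + 391 = -154*220 + 391 = -33880 + 391 = -33489)
-6394456/((U + ((-1 + 0)*28)*g(11)) + D) = -6394456/((-33489 + ((-1 + 0)*28)*(-13)) + 2169702) = -6394456/((-33489 - 1*28*(-13)) + 2169702) = -6394456/((-33489 - 28*(-13)) + 2169702) = -6394456/((-33489 + 364) + 2169702) = -6394456/(-33125 + 2169702) = -6394456/2136577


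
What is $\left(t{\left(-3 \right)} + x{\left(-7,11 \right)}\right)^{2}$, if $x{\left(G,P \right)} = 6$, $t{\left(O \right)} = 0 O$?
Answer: $36$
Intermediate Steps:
$t{\left(O \right)} = 0$
$\left(t{\left(-3 \right)} + x{\left(-7,11 \right)}\right)^{2} = \left(0 + 6\right)^{2} = 6^{2} = 36$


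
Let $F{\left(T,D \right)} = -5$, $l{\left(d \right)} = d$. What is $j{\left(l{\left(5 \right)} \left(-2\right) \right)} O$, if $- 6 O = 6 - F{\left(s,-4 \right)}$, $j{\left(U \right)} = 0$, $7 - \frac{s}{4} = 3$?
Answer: $0$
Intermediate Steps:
$s = 16$ ($s = 28 - 12 = 16$)
$O = - \frac{11}{6}$ ($O = - \frac{6 - -5}{6} = - \frac{6 + 5}{6} = \left(- \frac{1}{6}\right) 11 = - \frac{11}{6} \approx -1.8333$)
$j{\left(l{\left(5 \right)} \left(-2\right) \right)} O = 0 \left(- \frac{11}{6}\right) = 0$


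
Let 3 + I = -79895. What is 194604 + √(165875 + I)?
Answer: 194604 + 3*√9553 ≈ 1.9490e+5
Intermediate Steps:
I = -79898 (I = -3 - 79895 = -79898)
194604 + √(165875 + I) = 194604 + √(165875 - 79898) = 194604 + √85977 = 194604 + 3*√9553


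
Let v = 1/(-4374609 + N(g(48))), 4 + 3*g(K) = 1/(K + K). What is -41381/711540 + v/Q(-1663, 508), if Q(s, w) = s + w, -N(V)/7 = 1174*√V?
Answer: (-13092658733*√766 + 167267741637564*I)/(54788580*(-52495308*I + 4109*√766)) ≈ -0.058157 - 3.979e-13*I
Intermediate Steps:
g(K) = -4/3 + 1/(6*K) (g(K) = -4/3 + 1/(3*(K + K)) = -4/3 + 1/(3*((2*K))) = -4/3 + (1/(2*K))/3 = -4/3 + 1/(6*K))
N(V) = -8218*√V
v = 1/(-4374609 - 4109*I*√766/12) (v = 1/(-4374609 - 8218*√2*√(1 - 8*48)/24) = 1/(-4374609 - 8218*√2*√(1 - 384)/24) = 1/(-4374609 - 8218*I*√766/24) = 1/(-4374609 - 4109*I*√766/12) ≈ -2.2859e-7 + 4.952e-10*I)
-41381/711540 + v/Q(-1663, 508) = -41381/711540 + (-314971848/1377885147533855 + 24654*I*√766/1377885147533855)/(-1663 + 508) = -41381*1/711540 + (-314971848/1377885147533855 + 24654*I*√766/1377885147533855)/(-1155) = -41381/711540 + (-314971848/1377885147533855 + 24654*I*√766/1377885147533855)*(-1/1155) = -41381/711540 + (104990616/530485781800534175 - 1174*I*√766/75783683114362025) = -4390406412396576357407/75492370636470417375900 - 1174*I*√766/75783683114362025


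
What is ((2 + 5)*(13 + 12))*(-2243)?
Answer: -392525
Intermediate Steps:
((2 + 5)*(13 + 12))*(-2243) = (7*25)*(-2243) = 175*(-2243) = -392525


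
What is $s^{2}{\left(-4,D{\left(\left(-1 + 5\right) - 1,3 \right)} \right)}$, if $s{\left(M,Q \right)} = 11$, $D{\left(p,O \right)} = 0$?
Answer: $121$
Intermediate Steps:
$s^{2}{\left(-4,D{\left(\left(-1 + 5\right) - 1,3 \right)} \right)} = 11^{2} = 121$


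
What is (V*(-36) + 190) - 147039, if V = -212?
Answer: -139217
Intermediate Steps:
(V*(-36) + 190) - 147039 = (-212*(-36) + 190) - 147039 = (7632 + 190) - 147039 = 7822 - 147039 = -139217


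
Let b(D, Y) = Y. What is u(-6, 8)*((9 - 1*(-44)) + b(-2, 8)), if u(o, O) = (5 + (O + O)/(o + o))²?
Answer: 7381/9 ≈ 820.11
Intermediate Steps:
u(o, O) = (5 + O/o)² (u(o, O) = (5 + (2*O)/((2*o)))² = (5 + (2*O)*(1/(2*o)))² = (5 + O/o)²)
u(-6, 8)*((9 - 1*(-44)) + b(-2, 8)) = ((8 + 5*(-6))²/(-6)²)*((9 - 1*(-44)) + 8) = ((8 - 30)²/36)*((9 + 44) + 8) = ((1/36)*(-22)²)*(53 + 8) = ((1/36)*484)*61 = (121/9)*61 = 7381/9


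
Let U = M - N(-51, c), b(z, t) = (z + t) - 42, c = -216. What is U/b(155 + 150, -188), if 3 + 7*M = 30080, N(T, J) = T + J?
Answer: 31946/525 ≈ 60.850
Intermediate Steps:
N(T, J) = J + T
M = 30077/7 (M = -3/7 + (⅐)*30080 = -3/7 + 30080/7 = 30077/7 ≈ 4296.7)
b(z, t) = -42 + t + z (b(z, t) = (t + z) - 42 = -42 + t + z)
U = 31946/7 (U = 30077/7 - (-216 - 51) = 30077/7 - 1*(-267) = 30077/7 + 267 = 31946/7 ≈ 4563.7)
U/b(155 + 150, -188) = 31946/(7*(-42 - 188 + (155 + 150))) = 31946/(7*(-42 - 188 + 305)) = (31946/7)/75 = (31946/7)*(1/75) = 31946/525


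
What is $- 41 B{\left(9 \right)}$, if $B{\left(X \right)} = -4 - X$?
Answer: $533$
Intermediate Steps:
$- 41 B{\left(9 \right)} = - 41 \left(-4 - 9\right) = \left(-41\right) \left(-13\right) = 533$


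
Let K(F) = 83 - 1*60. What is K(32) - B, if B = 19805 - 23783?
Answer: 4001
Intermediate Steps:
B = -3978
K(F) = 23 (K(F) = 83 - 60 = 23)
K(32) - B = 23 - 1*(-3978) = 23 + 3978 = 4001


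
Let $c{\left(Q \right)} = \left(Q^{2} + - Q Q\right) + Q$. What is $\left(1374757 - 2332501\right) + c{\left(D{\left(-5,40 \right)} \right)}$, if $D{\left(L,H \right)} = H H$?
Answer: $-956144$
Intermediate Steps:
$D{\left(L,H \right)} = H^{2}$
$c{\left(Q \right)} = Q$ ($c{\left(Q \right)} = \left(Q^{2} - Q^{2}\right) + Q = 0 + Q = Q$)
$\left(1374757 - 2332501\right) + c{\left(D{\left(-5,40 \right)} \right)} = \left(1374757 - 2332501\right) + 40^{2} = -957744 + 1600 = -956144$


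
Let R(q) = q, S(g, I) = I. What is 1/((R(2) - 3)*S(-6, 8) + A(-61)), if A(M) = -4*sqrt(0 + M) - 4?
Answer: I/(4*(sqrt(61) - 3*I)) ≈ -0.010714 + 0.027894*I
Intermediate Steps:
A(M) = -4 - 4*sqrt(M) (A(M) = -4*sqrt(M) - 4 = -4 - 4*sqrt(M))
1/((R(2) - 3)*S(-6, 8) + A(-61)) = 1/((2 - 3)*8 + (-4 - 4*I*sqrt(61))) = 1/(-1*8 + (-4 - 4*I*sqrt(61))) = 1/(-8 + (-4 - 4*I*sqrt(61))) = 1/(-12 - 4*I*sqrt(61))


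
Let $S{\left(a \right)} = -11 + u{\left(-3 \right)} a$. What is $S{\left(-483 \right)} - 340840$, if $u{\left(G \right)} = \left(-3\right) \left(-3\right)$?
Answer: $-345198$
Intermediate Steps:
$u{\left(G \right)} = 9$
$S{\left(a \right)} = -11 + 9 a$
$S{\left(-483 \right)} - 340840 = \left(-11 + 9 \left(-483\right)\right) - 340840 = \left(-11 - 4347\right) - 340840 = -4358 - 340840 = -345198$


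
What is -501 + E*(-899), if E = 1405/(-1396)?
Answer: 563699/1396 ≈ 403.80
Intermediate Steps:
E = -1405/1396 (E = 1405*(-1/1396) = -1405/1396 ≈ -1.0064)
-501 + E*(-899) = -501 - 1405/1396*(-899) = -501 + 1263095/1396 = 563699/1396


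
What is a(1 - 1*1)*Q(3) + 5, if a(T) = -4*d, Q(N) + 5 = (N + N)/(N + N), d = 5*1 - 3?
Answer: 37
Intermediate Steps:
d = 2 (d = 5 - 3 = 2)
Q(N) = -4 (Q(N) = -5 + (N + N)/(N + N) = -5 + (2*N)/((2*N)) = -5 + (2*N)*(1/(2*N)) = -5 + 1 = -4)
a(T) = -8 (a(T) = -4*2 = -8)
a(1 - 1*1)*Q(3) + 5 = -8*(-4) + 5 = 32 + 5 = 37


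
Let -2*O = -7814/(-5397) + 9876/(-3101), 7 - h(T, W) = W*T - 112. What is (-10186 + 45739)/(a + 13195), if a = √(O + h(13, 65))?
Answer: 1121609790768285/416271561535724 - 35553*I*√4145043367281579/416271561535724 ≈ 2.6944 - 0.0054988*I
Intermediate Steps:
h(T, W) = 119 - T*W (h(T, W) = 7 - (W*T - 112) = 7 - (T*W - 112) = 7 - (-112 + T*W) = 7 + (112 - T*W) = 119 - T*W)
O = 2076397/2390871 (O = -(-7814/(-5397) + 9876/(-3101))/2 = -(-7814*(-1/5397) + 9876*(-1/3101))/2 = -(7814/5397 - 9876/3101)/2 = -½*(-4152794/2390871) = 2076397/2390871 ≈ 0.86847)
a = I*√4145043367281579/2390871 (a = √(2076397/2390871 + (119 - 1*13*65)) = √(2076397/2390871 + (119 - 845)) = √(2076397/2390871 - 726) = √(-1733695949/2390871) = I*√4145043367281579/2390871 ≈ 26.928*I)
(-10186 + 45739)/(a + 13195) = (-10186 + 45739)/(I*√4145043367281579/2390871 + 13195) = 35553/(13195 + I*√4145043367281579/2390871)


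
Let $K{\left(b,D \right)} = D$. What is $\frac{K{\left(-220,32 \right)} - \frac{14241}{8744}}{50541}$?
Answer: $\frac{265567}{441930504} \approx 0.00060092$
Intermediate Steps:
$\frac{K{\left(-220,32 \right)} - \frac{14241}{8744}}{50541} = \frac{32 - \frac{14241}{8744}}{50541} = \left(32 - \frac{14241}{8744}\right) \frac{1}{50541} = \frac{265567}{8744} \cdot \frac{1}{50541} = \frac{265567}{441930504}$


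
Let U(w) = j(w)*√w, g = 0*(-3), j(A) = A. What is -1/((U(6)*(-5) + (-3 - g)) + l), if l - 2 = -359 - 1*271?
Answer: 631/392761 - 30*√6/392761 ≈ 0.0014195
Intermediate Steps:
g = 0
l = -628 (l = 2 + (-359 - 1*271) = 2 + (-359 - 271) = 2 - 630 = -628)
U(w) = w^(3/2) (U(w) = w*√w = w^(3/2))
-1/((U(6)*(-5) + (-3 - g)) + l) = -1/((6^(3/2)*(-5) + (-3 - 1*0)) - 628) = -1/(((6*√6)*(-5) + (-3 + 0)) - 628) = -1/((-30*√6 - 3) - 628) = -1/((-3 - 30*√6) - 628) = -1/(-631 - 30*√6)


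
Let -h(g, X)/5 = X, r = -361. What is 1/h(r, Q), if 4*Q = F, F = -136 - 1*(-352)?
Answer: -1/270 ≈ -0.0037037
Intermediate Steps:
F = 216 (F = -136 + 352 = 216)
Q = 54 (Q = (¼)*216 = 54)
h(g, X) = -5*X
1/h(r, Q) = 1/(-5*54) = 1/(-270) = -1/270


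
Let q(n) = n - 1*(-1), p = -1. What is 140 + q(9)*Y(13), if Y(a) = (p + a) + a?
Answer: 390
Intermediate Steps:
Y(a) = -1 + 2*a (Y(a) = (-1 + a) + a = -1 + 2*a)
q(n) = 1 + n (q(n) = n + 1 = 1 + n)
140 + q(9)*Y(13) = 140 + (1 + 9)*(-1 + 2*13) = 140 + 10*(-1 + 26) = 140 + 10*25 = 140 + 250 = 390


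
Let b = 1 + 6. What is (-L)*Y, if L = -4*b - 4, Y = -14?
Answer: -448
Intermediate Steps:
b = 7
L = -32 (L = -4*7 - 4 = -28 - 4 = -32)
(-L)*Y = -1*(-32)*(-14) = 32*(-14) = -448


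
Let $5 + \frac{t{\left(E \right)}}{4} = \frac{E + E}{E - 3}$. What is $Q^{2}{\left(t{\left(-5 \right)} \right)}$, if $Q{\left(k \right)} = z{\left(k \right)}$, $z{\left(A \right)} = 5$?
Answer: $25$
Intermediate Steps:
$t{\left(E \right)} = -20 + \frac{8 E}{-3 + E}$ ($t{\left(E \right)} = -20 + 4 \frac{E + E}{E - 3} = -20 + 4 \frac{2 E}{-3 + E} = -20 + \frac{8 E}{-3 + E}$)
$Q{\left(k \right)} = 5$
$Q^{2}{\left(t{\left(-5 \right)} \right)} = 5^{2} = 25$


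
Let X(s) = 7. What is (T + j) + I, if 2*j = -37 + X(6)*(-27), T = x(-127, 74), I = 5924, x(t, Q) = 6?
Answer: 5817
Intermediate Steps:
T = 6
j = -113 (j = (-37 + 7*(-27))/2 = (-37 - 189)/2 = (1/2)*(-226) = -113)
(T + j) + I = (6 - 113) + 5924 = -107 + 5924 = 5817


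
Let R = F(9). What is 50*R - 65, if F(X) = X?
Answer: 385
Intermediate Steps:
R = 9
50*R - 65 = 50*9 - 65 = 450 - 65 = 385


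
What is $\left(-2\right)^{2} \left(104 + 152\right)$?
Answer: $1024$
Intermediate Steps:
$\left(-2\right)^{2} \left(104 + 152\right) = 4 \cdot 256 = 1024$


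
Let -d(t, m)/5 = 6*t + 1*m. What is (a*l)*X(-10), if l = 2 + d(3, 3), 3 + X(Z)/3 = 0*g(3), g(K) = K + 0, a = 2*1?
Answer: 1854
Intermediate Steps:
a = 2
d(t, m) = -30*t - 5*m (d(t, m) = -5*(6*t + 1*m) = -5*(6*t + m) = -5*(m + 6*t) = -30*t - 5*m)
g(K) = K
X(Z) = -9 (X(Z) = -9 + 3*(0*3) = -9 + 3*0 = -9 + 0 = -9)
l = -103 (l = 2 + (-30*3 - 5*3) = 2 + (-90 - 15) = 2 - 105 = -103)
(a*l)*X(-10) = (2*(-103))*(-9) = -206*(-9) = 1854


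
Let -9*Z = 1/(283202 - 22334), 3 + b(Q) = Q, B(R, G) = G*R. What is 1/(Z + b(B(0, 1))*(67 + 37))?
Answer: -2347812/732517345 ≈ -0.0032051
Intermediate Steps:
b(Q) = -3 + Q
Z = -1/2347812 (Z = -1/(9*(283202 - 22334)) = -⅑/260868 = -⅑*1/260868 = -1/2347812 ≈ -4.2593e-7)
1/(Z + b(B(0, 1))*(67 + 37)) = 1/(-1/2347812 + (-3 + 1*0)*(67 + 37)) = 1/(-1/2347812 + (-3 + 0)*104) = 1/(-1/2347812 - 3*104) = 1/(-1/2347812 - 312) = 1/(-732517345/2347812) = -2347812/732517345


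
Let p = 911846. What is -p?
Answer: -911846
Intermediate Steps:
-p = -1*911846 = -911846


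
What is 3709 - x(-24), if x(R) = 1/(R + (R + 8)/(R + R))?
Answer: 263342/71 ≈ 3709.0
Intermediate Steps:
x(R) = 1/(R + (8 + R)/(2*R)) (x(R) = 1/(R + (8 + R)/((2*R))) = 1/(R + (8 + R)*(1/(2*R))) = 1/(R + (8 + R)/(2*R)))
3709 - x(-24) = 3709 - 2*(-24)/(8 - 24 + 2*(-24)²) = 3709 - 2*(-24)/(8 - 24 + 2*576) = 3709 - 2*(-24)/(8 - 24 + 1152) = 3709 - 2*(-24)/1136 = 3709 - 1*(-3/71) = 3709 + 3/71 = 263342/71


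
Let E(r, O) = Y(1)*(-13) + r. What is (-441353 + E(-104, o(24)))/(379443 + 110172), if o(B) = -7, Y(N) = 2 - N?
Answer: -88294/97923 ≈ -0.90167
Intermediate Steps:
E(r, O) = -13 + r (E(r, O) = (2 - 1*1)*(-13) + r = (2 - 1)*(-13) + r = 1*(-13) + r = -13 + r)
(-441353 + E(-104, o(24)))/(379443 + 110172) = (-441353 + (-13 - 104))/(379443 + 110172) = (-441353 - 117)/489615 = -441470*1/489615 = -88294/97923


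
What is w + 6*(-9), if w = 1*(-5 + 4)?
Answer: -55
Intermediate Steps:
w = -1 (w = 1*(-1) = -1)
w + 6*(-9) = -1 + 6*(-9) = -1 - 54 = -55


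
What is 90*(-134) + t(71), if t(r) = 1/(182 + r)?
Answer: -3051179/253 ≈ -12060.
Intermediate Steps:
90*(-134) + t(71) = 90*(-134) + 1/(182 + 71) = -12060 + 1/253 = -3051179/253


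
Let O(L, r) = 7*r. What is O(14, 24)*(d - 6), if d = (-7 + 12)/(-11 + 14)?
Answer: -728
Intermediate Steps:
d = 5/3 ≈ 1.6667
O(14, 24)*(d - 6) = (7*24)*(5/3 - 6) = 168*(-13/3) = -728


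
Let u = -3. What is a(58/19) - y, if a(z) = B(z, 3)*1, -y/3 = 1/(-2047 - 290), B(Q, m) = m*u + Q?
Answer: -4634/779 ≈ -5.9487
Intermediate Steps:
B(Q, m) = Q - 3*m (B(Q, m) = m*(-3) + Q = -3*m + Q = Q - 3*m)
y = 1/779 (y = -3/(-2047 - 290) = -3/(-2337) = -3*(-1/2337) = 1/779 ≈ 0.0012837)
a(z) = -9 + z (a(z) = (z - 3*3)*1 = (z - 9)*1 = (-9 + z)*1 = -9 + z)
a(58/19) - y = (-9 + 58/19) - 1*1/779 = (-9 + 58*(1/19)) - 1/779 = (-9 + 58/19) - 1/779 = -113/19 - 1/779 = -4634/779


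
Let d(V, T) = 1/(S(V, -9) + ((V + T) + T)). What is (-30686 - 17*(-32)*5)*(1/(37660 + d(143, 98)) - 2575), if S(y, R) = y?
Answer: 435726230808946/6050707 ≈ 7.2012e+7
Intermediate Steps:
d(V, T) = 1/(2*T + 2*V) (d(V, T) = 1/(V + ((V + T) + T)) = 1/(V + ((T + V) + T)) = 1/(V + (V + 2*T)) = 1/(2*T + 2*V))
(-30686 - 17*(-32)*5)*(1/(37660 + d(143, 98)) - 2575) = (-30686 - 17*(-32)*5)*(1/(37660 + 1/(2*(98 + 143))) - 2575) = (-30686 + 544*5)*(1/(37660 + (½)/241) - 2575) = (-30686 + 2720)*(1/(37660 + (½)*(1/241)) - 2575) = -27966*(1/(37660 + 1/482) - 2575) = -27966*(1/(18152121/482) - 2575) = -27966*(482/18152121 - 2575) = -27966*(-46741711093/18152121) = 435726230808946/6050707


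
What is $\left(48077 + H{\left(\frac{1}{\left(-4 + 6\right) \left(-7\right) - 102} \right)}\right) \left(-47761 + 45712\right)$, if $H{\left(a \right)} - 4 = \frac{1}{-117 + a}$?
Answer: $- \frac{1337184155553}{13573} \approx -9.8518 \cdot 10^{7}$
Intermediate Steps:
$H{\left(a \right)} = 4 + \frac{1}{-117 + a}$
$\left(48077 + H{\left(\frac{1}{\left(-4 + 6\right) \left(-7\right) - 102} \right)}\right) \left(-47761 + 45712\right) = \left(48077 + \frac{-467 + \frac{4}{\left(-4 + 6\right) \left(-7\right) - 102}}{-117 + \frac{1}{\left(-4 + 6\right) \left(-7\right) - 102}}\right) \left(-47761 + 45712\right) = \left(48077 + \frac{-467 + \frac{4}{2 \left(-7\right) - 102}}{-117 + \frac{1}{2 \left(-7\right) - 102}}\right) \left(-2049\right) = \left(48077 + \frac{-467 + \frac{4}{-14 - 102}}{-117 + \frac{1}{-14 - 102}}\right) \left(-2049\right) = \left(48077 + \frac{-467 + \frac{4}{-116}}{-117 + \frac{1}{-116}}\right) \left(-2049\right) = \left(48077 + \frac{-467 + 4 \left(- \frac{1}{116}\right)}{-117 - \frac{1}{116}}\right) \left(-2049\right) = \left(48077 + \frac{-467 - \frac{1}{29}}{- \frac{13573}{116}}\right) \left(-2049\right) = \left(48077 - - \frac{54176}{13573}\right) \left(-2049\right) = \left(48077 + \frac{54176}{13573}\right) \left(-2049\right) = \frac{652603297}{13573} \left(-2049\right) = - \frac{1337184155553}{13573}$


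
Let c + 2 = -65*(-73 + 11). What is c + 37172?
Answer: 41200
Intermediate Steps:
c = 4028 (c = -2 - 65*(-73 + 11) = -2 - 65*(-62) = -2 + 4030 = 4028)
c + 37172 = 4028 + 37172 = 41200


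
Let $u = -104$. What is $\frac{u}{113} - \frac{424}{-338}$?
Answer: $\frac{6380}{19097} \approx 0.33408$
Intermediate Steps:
$\frac{u}{113} - \frac{424}{-338} = - \frac{104}{113} - \frac{424}{-338} = \left(-104\right) \frac{1}{113} - - \frac{212}{169} = - \frac{104}{113} + \frac{212}{169} = \frac{6380}{19097}$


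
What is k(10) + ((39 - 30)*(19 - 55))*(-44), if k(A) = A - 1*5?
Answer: 14261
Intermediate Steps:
k(A) = -5 + A (k(A) = A - 5 = -5 + A)
k(10) + ((39 - 30)*(19 - 55))*(-44) = (-5 + 10) + ((39 - 30)*(19 - 55))*(-44) = 5 + (9*(-36))*(-44) = 5 - 324*(-44) = 5 + 14256 = 14261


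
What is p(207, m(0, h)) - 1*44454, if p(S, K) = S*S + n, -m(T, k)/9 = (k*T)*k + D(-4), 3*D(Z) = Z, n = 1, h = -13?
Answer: -1604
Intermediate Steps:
D(Z) = Z/3
m(T, k) = 12 - 9*T*k² (m(T, k) = -9*((k*T)*k + (⅓)*(-4)) = -9*((T*k)*k - 4/3) = -9*(T*k² - 4/3) = -9*(-4/3 + T*k²) = 12 - 9*T*k²)
p(S, K) = 1 + S² (p(S, K) = S*S + 1 = S² + 1 = 1 + S²)
p(207, m(0, h)) - 1*44454 = (1 + 207²) - 1*44454 = (1 + 42849) - 44454 = 42850 - 44454 = -1604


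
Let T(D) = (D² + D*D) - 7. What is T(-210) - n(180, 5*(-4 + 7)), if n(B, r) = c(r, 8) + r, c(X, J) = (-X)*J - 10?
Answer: 88308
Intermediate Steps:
c(X, J) = -10 - J*X (c(X, J) = -J*X - 10 = -10 - J*X)
n(B, r) = -10 - 7*r (n(B, r) = (-10 - 1*8*r) + r = (-10 - 8*r) + r = -10 - 7*r)
T(D) = -7 + 2*D² (T(D) = (D² + D²) - 7 = 2*D² - 7 = -7 + 2*D²)
T(-210) - n(180, 5*(-4 + 7)) = (-7 + 2*(-210)²) - (-10 - 35*(-4 + 7)) = (-7 + 2*44100) - (-10 - 35*3) = (-7 + 88200) - (-10 - 7*15) = 88193 - (-10 - 105) = 88193 - 1*(-115) = 88193 + 115 = 88308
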